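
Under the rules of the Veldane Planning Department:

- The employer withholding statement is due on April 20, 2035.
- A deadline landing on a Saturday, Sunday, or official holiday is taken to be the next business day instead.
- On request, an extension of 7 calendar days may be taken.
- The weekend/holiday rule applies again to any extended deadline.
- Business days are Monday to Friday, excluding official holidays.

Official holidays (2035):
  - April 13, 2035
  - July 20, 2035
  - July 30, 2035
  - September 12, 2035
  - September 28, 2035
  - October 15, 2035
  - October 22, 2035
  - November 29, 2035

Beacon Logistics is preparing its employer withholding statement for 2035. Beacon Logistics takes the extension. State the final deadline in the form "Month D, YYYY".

April 27, 2035

The stated deadline is April 20, 2035.
April 20, 2035 is a Friday and not a listed holiday, so it stands.
With the 7-day extension, April 20, 2035 becomes April 27, 2035.
Since April 27, 2035 is a Friday and not a holiday, the date is unchanged.
Final deadline: April 27, 2035.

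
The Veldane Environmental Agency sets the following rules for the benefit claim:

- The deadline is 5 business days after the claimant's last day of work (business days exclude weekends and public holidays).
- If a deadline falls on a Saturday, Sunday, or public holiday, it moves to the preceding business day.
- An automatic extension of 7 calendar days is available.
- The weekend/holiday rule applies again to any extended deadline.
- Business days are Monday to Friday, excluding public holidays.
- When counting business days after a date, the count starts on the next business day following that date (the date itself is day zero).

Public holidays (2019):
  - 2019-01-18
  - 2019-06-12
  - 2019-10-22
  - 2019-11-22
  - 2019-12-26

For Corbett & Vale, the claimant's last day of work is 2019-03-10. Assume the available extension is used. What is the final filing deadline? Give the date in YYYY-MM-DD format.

2019-03-22

5 business days after 2019-03-10, excluding weekends and holidays, is 2019-03-15.
2019-03-15 (Friday) is already a business day.
With the 7-day extension, 2019-03-15 becomes 2019-03-22.
Since 2019-03-22 is a Friday and not a holiday, the date is unchanged.
The final due date is 2019-03-22.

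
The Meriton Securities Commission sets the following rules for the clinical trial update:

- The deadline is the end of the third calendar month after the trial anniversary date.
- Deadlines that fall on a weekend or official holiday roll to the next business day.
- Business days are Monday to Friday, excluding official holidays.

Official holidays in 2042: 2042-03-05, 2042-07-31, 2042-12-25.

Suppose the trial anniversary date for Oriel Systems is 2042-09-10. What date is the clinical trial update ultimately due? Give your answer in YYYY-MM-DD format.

3 months after 2042-09-10 is December 2042; that month ends on 2042-12-31.
Since 2042-12-31 is a Wednesday and not a holiday, the date is unchanged.
The final due date is 2042-12-31.

2042-12-31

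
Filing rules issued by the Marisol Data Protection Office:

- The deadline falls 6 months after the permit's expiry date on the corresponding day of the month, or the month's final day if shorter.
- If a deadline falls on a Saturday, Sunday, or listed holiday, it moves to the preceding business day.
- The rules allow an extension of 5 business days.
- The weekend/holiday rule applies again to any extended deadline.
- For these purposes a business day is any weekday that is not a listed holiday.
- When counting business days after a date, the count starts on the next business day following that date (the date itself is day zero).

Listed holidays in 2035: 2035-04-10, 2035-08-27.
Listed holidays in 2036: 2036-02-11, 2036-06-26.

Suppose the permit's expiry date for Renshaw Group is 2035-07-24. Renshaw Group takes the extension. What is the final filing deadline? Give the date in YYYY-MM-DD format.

2036-01-31

6 months from 2035-07-24 is 2036-01-24.
2036-01-24 (Thursday) is already a business day.
The 5-business-day extension runs from 2036-01-24 to 2036-01-31.
2036-01-31 is a Thursday and not a listed holiday, so it stands.
Deadline: 2036-01-31.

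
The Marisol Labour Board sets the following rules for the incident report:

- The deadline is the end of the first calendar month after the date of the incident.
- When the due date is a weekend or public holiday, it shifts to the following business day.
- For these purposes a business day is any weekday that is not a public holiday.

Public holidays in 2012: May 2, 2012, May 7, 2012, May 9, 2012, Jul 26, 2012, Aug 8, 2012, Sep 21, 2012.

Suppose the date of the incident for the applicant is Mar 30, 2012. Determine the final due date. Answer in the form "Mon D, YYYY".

1 month after Mar 30, 2012 falls in April 2012; the last day of that month is Apr 30, 2012.
Since Apr 30, 2012 is a Monday and not a holiday, the date is unchanged.
The final due date is Apr 30, 2012.

Apr 30, 2012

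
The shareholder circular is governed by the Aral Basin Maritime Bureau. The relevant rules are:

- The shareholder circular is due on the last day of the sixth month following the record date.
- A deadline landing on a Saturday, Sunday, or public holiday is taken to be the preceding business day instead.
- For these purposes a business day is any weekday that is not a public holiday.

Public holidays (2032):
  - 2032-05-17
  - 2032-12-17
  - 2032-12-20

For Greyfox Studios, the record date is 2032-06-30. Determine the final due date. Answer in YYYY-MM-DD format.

2032-12-31

6 months after 2032-06-30 falls in December 2032; the last day of that month is 2032-12-31.
Since 2032-12-31 is a Friday and not a holiday, the date is unchanged.
The final due date is 2032-12-31.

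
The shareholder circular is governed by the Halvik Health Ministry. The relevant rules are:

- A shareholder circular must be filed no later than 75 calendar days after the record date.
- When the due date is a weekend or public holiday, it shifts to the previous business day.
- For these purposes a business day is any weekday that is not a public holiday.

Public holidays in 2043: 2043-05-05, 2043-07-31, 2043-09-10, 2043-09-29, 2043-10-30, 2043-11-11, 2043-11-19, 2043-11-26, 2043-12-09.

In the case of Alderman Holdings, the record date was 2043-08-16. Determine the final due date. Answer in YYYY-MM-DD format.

Trigger date 2043-08-16 + 75 calendar days = 2043-10-30.
Because 2043-10-30 is a listed holiday, the deadline becomes 2043-10-29 (Thursday).
Final deadline: 2043-10-29.

2043-10-29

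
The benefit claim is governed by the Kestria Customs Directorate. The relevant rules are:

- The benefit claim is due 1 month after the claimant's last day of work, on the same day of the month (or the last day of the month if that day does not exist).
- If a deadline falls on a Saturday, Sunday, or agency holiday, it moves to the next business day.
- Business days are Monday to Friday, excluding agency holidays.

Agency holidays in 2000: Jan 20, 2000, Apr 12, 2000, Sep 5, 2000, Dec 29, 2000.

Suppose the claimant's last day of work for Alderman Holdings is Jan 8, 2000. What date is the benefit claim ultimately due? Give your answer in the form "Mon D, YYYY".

1 month from Jan 8, 2000 is Feb 8, 2000.
Since Feb 8, 2000 is a Tuesday and not a holiday, the date is unchanged.
Deadline: Feb 8, 2000.

Feb 8, 2000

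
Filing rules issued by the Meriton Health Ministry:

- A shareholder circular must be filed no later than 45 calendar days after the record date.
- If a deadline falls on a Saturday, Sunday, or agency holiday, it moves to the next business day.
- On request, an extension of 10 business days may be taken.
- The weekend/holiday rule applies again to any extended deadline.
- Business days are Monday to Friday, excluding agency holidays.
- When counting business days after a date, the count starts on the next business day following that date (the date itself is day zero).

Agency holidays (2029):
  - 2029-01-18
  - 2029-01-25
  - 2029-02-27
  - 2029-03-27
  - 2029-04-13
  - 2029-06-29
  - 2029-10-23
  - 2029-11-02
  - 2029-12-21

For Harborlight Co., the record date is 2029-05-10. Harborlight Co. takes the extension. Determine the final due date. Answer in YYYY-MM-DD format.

2029-07-10

Adding 45 calendar days to 2029-05-10 gives 2029-06-24.
2029-06-24 is a Sunday; the next business day is 2029-06-25 (Monday).
Applying the 10-business-day extension: 10 business days after 2029-06-25 is 2029-07-10.
2029-07-10 is a Tuesday and not a listed holiday, so it stands.
Deadline: 2029-07-10.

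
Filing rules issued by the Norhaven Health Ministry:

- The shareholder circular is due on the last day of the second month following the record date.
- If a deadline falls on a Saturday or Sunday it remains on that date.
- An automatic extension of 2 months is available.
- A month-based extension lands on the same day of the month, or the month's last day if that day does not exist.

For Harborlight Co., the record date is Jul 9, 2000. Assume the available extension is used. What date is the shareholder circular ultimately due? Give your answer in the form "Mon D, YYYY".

2 months after Jul 9, 2000 is September 2000; that month ends on Sep 30, 2000.
No adjustment is made for weekends or holidays, so Sep 30, 2000 stands.
The 2 months extension carries Sep 30, 2000 to Nov 30, 2000.
No adjustment is made for weekends or holidays, so Nov 30, 2000 stands.
So the filing is due Nov 30, 2000.

Nov 30, 2000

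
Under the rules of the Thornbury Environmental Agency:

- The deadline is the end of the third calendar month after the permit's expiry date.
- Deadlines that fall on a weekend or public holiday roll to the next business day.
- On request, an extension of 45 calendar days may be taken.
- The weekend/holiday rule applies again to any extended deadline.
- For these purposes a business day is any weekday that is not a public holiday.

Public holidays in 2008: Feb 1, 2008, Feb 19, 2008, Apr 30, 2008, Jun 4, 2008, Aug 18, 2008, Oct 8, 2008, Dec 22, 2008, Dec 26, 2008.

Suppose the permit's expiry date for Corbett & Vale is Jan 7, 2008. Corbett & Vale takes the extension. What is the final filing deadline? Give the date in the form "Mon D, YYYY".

Jun 16, 2008

3 months after Jan 7, 2008 falls in April 2008; the last day of that month is Apr 30, 2008.
Because Apr 30, 2008 is a listed holiday, the deadline becomes May 1, 2008 (Thursday).
With the 45-day extension, May 1, 2008 becomes Jun 15, 2008.
Jun 15, 2008 is a Sunday, so it moves to the next business day, Jun 16, 2008 (Monday).
So the filing is due Jun 16, 2008.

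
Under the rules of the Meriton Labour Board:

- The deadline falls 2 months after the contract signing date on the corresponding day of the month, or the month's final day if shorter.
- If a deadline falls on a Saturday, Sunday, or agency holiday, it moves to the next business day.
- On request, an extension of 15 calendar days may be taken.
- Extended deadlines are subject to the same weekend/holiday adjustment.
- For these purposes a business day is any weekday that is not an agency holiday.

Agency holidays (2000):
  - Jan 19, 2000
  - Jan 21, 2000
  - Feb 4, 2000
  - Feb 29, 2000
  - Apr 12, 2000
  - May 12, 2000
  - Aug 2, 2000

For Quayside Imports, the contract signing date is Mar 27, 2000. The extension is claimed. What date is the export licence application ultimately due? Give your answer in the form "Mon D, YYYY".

Jun 13, 2000

2 months from Mar 27, 2000 is May 27, 2000.
May 27, 2000 is a Saturday; the next business day is May 29, 2000 (Monday).
Add the 15 calendar-day extension to May 29, 2000: Jun 13, 2000.
Since Jun 13, 2000 is a Tuesday and not a holiday, the date is unchanged.
So the filing is due Jun 13, 2000.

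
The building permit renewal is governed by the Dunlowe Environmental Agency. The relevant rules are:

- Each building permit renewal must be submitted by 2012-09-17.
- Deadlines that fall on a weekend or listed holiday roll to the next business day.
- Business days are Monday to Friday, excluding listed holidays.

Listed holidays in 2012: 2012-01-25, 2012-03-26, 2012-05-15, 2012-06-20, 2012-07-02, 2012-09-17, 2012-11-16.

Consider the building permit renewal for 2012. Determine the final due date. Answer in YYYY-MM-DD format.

2012-09-18

Start from the fixed due date, 2012-09-17.
2012-09-17 falls on a listed holiday. Rolling to the next business day gives 2012-09-18, a Tuesday.
So the filing is due 2012-09-18.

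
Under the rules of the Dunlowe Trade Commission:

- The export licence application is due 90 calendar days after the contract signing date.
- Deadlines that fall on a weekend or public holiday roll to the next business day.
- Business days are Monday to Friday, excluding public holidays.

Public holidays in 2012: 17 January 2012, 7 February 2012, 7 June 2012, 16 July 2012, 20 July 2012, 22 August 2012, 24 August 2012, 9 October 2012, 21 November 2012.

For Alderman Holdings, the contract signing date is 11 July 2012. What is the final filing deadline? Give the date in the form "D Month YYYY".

Trigger date 11 July 2012 + 90 calendar days = 9 October 2012.
9 October 2012 falls on a listed holiday. Rolling to the next business day gives 10 October 2012, a Wednesday.
So the filing is due 10 October 2012.

10 October 2012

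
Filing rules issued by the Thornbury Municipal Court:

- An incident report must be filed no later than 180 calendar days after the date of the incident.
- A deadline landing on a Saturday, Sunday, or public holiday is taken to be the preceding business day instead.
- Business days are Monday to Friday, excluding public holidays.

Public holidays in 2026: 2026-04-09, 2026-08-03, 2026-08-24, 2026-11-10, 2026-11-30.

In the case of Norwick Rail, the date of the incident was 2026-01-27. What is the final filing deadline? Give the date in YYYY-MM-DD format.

2026-07-24

Adding 180 calendar days to 2026-01-27 gives 2026-07-26.
Because 2026-07-26 is a Sunday, the deadline becomes 2026-07-24 (Friday).
Deadline: 2026-07-24.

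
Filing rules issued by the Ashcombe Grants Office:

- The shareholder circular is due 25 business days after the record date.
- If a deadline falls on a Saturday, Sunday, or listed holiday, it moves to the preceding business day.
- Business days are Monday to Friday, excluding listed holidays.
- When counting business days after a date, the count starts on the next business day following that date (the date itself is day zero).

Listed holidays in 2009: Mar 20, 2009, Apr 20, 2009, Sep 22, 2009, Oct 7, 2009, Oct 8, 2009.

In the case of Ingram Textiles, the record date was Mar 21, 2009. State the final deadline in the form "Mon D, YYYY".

Starting the day after Mar 21, 2009 and counting 25 business days lands on Apr 27, 2009.
Since Apr 27, 2009 is a Monday and not a holiday, the date is unchanged.
Deadline: Apr 27, 2009.

Apr 27, 2009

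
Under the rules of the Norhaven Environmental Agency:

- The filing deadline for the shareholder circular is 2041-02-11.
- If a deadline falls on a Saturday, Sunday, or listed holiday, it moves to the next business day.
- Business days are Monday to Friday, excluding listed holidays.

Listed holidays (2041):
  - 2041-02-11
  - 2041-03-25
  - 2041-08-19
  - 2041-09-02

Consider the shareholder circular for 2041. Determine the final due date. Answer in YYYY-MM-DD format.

Start from the fixed due date, 2041-02-11.
2041-02-11 is a listed holiday, so it moves to the next business day, 2041-02-12 (Tuesday).
So the filing is due 2041-02-12.

2041-02-12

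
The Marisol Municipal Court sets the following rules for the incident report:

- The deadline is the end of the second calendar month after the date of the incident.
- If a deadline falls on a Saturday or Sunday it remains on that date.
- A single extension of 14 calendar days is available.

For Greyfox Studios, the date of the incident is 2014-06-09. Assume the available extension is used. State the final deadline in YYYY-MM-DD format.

2014-09-14

2 months after 2014-06-09 is August 2014; that month ends on 2014-08-31.
2014-08-31 falls on a Sunday. The rules make no weekend/holiday allowance, so it remains 2014-08-31.
Add the 14 calendar-day extension to 2014-08-31: 2014-09-14.
2014-09-14 falls on a Sunday. The rules make no weekend/holiday allowance, so it remains 2014-09-14.
So the filing is due 2014-09-14.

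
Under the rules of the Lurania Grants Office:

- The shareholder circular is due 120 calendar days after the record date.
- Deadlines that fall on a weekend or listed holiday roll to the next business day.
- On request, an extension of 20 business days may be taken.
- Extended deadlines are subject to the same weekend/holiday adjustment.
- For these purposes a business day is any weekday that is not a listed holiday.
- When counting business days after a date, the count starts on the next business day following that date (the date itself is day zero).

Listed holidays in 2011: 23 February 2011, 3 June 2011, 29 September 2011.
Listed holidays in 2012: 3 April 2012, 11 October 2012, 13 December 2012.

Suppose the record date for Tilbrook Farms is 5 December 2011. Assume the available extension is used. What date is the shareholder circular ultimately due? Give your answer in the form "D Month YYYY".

2 May 2012

From 5 December 2011, 120 calendar days later is 3 April 2012.
3 April 2012 is a listed holiday, so it moves to the next business day, 4 April 2012 (Wednesday).
The 20-business-day extension runs from 4 April 2012 to 2 May 2012.
2 May 2012 (Wednesday) is already a business day.
So the filing is due 2 May 2012.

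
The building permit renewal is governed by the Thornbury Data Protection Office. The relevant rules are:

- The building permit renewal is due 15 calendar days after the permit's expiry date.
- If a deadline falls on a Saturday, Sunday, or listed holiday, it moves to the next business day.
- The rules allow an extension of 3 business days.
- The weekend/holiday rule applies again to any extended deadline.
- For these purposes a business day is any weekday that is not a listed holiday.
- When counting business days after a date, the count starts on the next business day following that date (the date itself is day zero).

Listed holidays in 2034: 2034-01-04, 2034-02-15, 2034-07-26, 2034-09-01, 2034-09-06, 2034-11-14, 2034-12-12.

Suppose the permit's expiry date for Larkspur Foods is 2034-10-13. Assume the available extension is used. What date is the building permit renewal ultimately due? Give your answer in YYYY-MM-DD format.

2034-11-02

From 2034-10-13, 15 calendar days later is 2034-10-28.
2034-10-28 is a Saturday, so it moves to the next business day, 2034-10-30 (Monday).
The 3-business-day extension runs from 2034-10-30 to 2034-11-02.
2034-11-02 (Thursday) is already a business day.
Deadline: 2034-11-02.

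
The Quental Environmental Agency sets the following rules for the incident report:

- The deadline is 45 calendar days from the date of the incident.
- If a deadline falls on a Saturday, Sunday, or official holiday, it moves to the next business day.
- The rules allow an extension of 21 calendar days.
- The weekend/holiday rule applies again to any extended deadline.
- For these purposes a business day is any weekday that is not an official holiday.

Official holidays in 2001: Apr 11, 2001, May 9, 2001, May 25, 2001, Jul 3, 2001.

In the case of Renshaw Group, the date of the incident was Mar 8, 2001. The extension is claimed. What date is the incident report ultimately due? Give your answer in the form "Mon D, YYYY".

May 14, 2001

From Mar 8, 2001, 45 calendar days later is Apr 22, 2001.
Apr 22, 2001 is a Sunday; the next business day is Apr 23, 2001 (Monday).
Applying the 21-calendar-day extension: Apr 23, 2001 + 21 days = May 14, 2001.
May 14, 2001 (Monday) is already a business day.
Deadline: May 14, 2001.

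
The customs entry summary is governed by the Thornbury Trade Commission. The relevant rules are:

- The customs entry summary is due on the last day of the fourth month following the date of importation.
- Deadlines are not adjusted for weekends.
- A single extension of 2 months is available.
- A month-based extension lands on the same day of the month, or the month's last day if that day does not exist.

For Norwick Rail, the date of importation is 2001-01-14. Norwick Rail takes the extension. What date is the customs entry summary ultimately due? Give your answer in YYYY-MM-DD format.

2001-07-31

4 months after 2001-01-14 falls in May 2001; the last day of that month is 2001-05-31.
2001-05-31 falls on a Thursday. The rules make no weekend/holiday allowance, so it remains 2001-05-31.
The 2 months extension carries 2001-05-31 to 2001-07-31.
2001-07-31 falls on a Tuesday. The rules make no weekend/holiday allowance, so it remains 2001-07-31.
So the filing is due 2001-07-31.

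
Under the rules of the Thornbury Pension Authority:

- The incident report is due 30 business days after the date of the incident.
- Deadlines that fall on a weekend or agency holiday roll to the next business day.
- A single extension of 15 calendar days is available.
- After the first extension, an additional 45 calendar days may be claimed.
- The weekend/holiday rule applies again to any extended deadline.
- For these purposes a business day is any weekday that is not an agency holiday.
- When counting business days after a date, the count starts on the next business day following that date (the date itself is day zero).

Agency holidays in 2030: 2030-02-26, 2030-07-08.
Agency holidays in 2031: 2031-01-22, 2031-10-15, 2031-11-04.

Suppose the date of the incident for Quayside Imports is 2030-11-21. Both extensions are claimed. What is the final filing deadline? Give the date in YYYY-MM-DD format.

2031-03-03

Starting the day after 2030-11-21 and counting 30 business days lands on 2031-01-02.
2031-01-02 is a Thursday and not a listed holiday, so it stands.
With the 15-day extension, 2031-01-02 becomes 2031-01-17.
2031-01-17 is a Friday and not a listed holiday, so it stands.
Applying the 45-calendar-day extension: 2031-01-17 + 45 days = 2031-03-03.
2031-03-03 (Monday) is already a business day.
The final due date is 2031-03-03.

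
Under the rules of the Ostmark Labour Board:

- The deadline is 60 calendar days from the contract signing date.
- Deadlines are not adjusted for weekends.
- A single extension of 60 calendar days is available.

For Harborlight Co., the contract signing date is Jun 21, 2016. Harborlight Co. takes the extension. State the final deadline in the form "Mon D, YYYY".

From Jun 21, 2016, 60 calendar days later is Aug 20, 2016.
No adjustment is made for weekends or holidays, so Aug 20, 2016 stands.
With the 60-day extension, Aug 20, 2016 becomes Oct 19, 2016.
Oct 19, 2016 falls on a Wednesday. The rules make no weekend/holiday allowance, so it remains Oct 19, 2016.
Deadline: Oct 19, 2016.

Oct 19, 2016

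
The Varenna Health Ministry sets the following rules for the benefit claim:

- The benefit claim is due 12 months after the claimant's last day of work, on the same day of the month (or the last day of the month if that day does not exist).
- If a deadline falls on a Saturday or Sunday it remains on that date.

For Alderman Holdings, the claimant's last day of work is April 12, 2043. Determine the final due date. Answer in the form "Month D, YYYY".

Moving 12 months forward from April 12, 2043 on the corresponding day gives April 12, 2044.
No adjustment is made for weekends or holidays, so April 12, 2044 stands.
The final due date is April 12, 2044.

April 12, 2044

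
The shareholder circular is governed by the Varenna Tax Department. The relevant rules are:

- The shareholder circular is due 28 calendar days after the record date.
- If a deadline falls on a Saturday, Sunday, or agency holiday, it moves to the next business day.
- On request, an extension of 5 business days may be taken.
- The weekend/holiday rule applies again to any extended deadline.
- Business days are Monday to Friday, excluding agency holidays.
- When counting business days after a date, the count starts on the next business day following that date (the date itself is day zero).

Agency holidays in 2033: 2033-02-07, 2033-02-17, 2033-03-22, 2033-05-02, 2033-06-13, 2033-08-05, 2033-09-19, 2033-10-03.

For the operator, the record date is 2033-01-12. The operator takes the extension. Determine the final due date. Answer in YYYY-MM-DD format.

From 2033-01-12, 28 calendar days later is 2033-02-09.
2033-02-09 is a Wednesday and not a listed holiday, so it stands.
Applying the 5-business-day extension: 5 business days after 2033-02-09 is 2033-02-16.
Since 2033-02-16 is a Wednesday and not a holiday, the date is unchanged.
The final due date is 2033-02-16.

2033-02-16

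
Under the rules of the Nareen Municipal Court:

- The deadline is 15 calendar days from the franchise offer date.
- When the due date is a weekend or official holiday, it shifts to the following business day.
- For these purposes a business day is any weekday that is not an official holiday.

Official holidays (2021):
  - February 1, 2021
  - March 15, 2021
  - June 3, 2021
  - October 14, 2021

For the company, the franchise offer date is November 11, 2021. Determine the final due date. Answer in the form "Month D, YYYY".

Trigger date November 11, 2021 + 15 calendar days = November 26, 2021.
November 26, 2021 is a Friday and not a listed holiday, so it stands.
Deadline: November 26, 2021.

November 26, 2021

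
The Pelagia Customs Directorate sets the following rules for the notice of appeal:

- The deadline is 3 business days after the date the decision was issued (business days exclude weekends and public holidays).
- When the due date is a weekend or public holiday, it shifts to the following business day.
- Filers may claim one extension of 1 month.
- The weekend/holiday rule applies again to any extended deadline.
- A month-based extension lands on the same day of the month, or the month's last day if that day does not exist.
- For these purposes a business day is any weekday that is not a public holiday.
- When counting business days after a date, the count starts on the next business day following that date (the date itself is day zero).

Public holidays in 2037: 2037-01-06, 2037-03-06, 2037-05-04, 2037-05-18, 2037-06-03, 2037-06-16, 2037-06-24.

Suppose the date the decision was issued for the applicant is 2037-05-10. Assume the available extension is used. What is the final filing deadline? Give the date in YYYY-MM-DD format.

2037-06-15

Counting 3 business days after 2037-05-10 (skipping weekends and listed holidays) reaches 2037-05-13.
2037-05-13 (Wednesday) is already a business day.
The 1 month extension carries 2037-05-13 to 2037-06-13.
2037-06-13 falls on a Saturday. Rolling to the next business day gives 2037-06-15, a Monday.
So the filing is due 2037-06-15.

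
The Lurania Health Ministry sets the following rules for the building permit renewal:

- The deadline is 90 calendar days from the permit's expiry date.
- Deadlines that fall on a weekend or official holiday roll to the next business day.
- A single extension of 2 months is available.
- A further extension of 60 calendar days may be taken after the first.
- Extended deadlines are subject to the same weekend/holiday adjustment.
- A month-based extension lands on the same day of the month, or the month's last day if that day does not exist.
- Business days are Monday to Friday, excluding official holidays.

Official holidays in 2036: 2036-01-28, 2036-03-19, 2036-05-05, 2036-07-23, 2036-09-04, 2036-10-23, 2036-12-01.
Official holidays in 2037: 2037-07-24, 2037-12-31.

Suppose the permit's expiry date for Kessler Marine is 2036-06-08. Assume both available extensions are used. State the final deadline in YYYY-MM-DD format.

2037-01-09

Trigger date 2036-06-08 + 90 calendar days = 2036-09-06.
2036-09-06 is a Saturday, so it moves to the next business day, 2036-09-08 (Monday).
Applying the 2 months extension: 2 months after 2036-09-08 is 2036-11-08.
2036-11-08 falls on a Saturday. Rolling to the next business day gives 2036-11-10, a Monday.
With the 60-day extension, 2036-11-10 becomes 2037-01-09.
2037-01-09 is a Friday and not a listed holiday, so it stands.
The final due date is 2037-01-09.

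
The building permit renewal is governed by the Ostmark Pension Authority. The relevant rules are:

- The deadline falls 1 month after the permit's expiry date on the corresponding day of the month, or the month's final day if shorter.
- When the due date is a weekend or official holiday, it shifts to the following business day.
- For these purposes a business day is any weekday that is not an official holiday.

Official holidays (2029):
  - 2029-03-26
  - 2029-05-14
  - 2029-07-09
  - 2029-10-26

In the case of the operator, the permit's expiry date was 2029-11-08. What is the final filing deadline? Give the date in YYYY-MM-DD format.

1 month from 2029-11-08 is 2029-12-08.
2029-12-08 falls on a Saturday. Rolling to the next business day gives 2029-12-10, a Monday.
Deadline: 2029-12-10.

2029-12-10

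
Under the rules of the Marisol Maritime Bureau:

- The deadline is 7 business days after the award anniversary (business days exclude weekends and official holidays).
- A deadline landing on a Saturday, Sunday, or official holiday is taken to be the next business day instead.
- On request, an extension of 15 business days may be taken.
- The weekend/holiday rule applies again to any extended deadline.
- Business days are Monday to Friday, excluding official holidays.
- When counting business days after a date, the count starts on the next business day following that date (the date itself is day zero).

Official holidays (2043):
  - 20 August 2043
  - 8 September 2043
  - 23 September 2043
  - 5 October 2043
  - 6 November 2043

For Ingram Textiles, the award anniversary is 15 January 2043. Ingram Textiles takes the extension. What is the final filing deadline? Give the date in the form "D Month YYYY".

16 February 2043

7 business days after 15 January 2043, excluding weekends and holidays, is 26 January 2043.
26 January 2043 is a Monday and not a listed holiday, so it stands.
Applying the 15-business-day extension: 15 business days after 26 January 2043 is 16 February 2043.
16 February 2043 is a Monday and not a listed holiday, so it stands.
The final due date is 16 February 2043.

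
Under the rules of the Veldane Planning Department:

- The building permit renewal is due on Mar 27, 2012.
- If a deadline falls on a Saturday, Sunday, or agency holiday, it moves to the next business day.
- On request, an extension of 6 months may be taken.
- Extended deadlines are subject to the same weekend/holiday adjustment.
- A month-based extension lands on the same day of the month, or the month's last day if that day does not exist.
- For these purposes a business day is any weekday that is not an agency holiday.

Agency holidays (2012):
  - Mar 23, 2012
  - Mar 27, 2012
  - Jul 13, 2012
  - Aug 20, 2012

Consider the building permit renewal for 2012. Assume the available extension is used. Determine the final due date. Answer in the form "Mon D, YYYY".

Sep 28, 2012

The statutory due date is Mar 27, 2012.
Mar 27, 2012 falls on a listed holiday. Rolling to the next business day gives Mar 28, 2012, a Wednesday.
Applying the 6 months extension: 6 months after Mar 28, 2012 is Sep 28, 2012.
Sep 28, 2012 (Friday) is already a business day.
The final due date is Sep 28, 2012.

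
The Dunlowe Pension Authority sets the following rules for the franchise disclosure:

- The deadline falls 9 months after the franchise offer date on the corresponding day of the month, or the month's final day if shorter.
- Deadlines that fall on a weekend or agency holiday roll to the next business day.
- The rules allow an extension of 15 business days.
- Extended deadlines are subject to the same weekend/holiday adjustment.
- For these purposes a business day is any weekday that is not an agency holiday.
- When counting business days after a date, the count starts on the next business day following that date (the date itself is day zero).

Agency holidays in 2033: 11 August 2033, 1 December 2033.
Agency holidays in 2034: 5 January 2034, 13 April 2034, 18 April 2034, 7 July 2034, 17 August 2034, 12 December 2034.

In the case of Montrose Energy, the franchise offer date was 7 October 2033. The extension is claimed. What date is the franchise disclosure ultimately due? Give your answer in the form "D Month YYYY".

31 July 2034

9 months after 7 October 2033, on the same day of the month, is 7 July 2034.
Because 7 July 2034 is a listed holiday, the deadline becomes 10 July 2034 (Monday).
Counting 15 further business days from 10 July 2034 reaches 31 July 2034.
31 July 2034 falls on a Monday, which is a business day, so no adjustment is needed.
So the filing is due 31 July 2034.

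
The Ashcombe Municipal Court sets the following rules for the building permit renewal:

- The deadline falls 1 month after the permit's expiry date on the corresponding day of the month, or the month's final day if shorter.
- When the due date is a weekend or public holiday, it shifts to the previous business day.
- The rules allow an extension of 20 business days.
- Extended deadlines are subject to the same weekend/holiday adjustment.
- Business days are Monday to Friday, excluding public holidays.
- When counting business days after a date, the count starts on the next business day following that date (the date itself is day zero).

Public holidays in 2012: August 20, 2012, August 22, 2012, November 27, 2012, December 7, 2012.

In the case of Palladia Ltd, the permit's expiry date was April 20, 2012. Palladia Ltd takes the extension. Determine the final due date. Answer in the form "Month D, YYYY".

1 month from April 20, 2012 is May 20, 2012.
Because May 20, 2012 is a Sunday, the deadline becomes May 18, 2012 (Friday).
Counting 20 further business days from May 18, 2012 reaches June 15, 2012.
June 15, 2012 (Friday) is already a business day.
So the filing is due June 15, 2012.

June 15, 2012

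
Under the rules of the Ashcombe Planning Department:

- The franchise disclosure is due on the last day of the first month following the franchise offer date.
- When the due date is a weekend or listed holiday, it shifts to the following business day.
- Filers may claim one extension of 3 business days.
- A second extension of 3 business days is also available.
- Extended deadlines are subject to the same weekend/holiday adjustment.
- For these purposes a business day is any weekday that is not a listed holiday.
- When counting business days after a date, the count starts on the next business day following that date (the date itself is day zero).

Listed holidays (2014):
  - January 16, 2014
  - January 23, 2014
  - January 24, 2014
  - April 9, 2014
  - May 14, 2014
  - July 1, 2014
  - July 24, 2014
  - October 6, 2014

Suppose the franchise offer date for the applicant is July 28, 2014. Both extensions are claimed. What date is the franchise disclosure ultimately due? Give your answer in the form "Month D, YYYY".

The first month after July 28, 2014 is August 2014, whose last day is August 31, 2014.
August 31, 2014 is a Sunday, so it moves to the next business day, September 1, 2014 (Monday).
The 3-business-day extension runs from September 1, 2014 to September 4, 2014.
September 4, 2014 falls on a Thursday, which is a business day, so no adjustment is needed.
Counting 3 further business days from September 4, 2014 reaches September 9, 2014.
September 9, 2014 (Tuesday) is already a business day.
The final due date is September 9, 2014.

September 9, 2014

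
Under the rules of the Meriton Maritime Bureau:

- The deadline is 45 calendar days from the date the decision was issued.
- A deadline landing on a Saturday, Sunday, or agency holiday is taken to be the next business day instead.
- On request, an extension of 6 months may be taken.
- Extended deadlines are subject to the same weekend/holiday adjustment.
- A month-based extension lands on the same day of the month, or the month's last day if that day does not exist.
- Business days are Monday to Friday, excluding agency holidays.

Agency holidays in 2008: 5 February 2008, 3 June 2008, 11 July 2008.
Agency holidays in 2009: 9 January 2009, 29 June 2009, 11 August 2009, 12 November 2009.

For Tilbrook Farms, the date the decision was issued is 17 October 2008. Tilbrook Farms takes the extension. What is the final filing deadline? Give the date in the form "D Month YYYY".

1 June 2009

Adding 45 calendar days to 17 October 2008 gives 1 December 2008.
1 December 2008 (Monday) is already a business day.
Applying the 6 months extension: 6 months after 1 December 2008 is 1 June 2009.
Since 1 June 2009 is a Monday and not a holiday, the date is unchanged.
So the filing is due 1 June 2009.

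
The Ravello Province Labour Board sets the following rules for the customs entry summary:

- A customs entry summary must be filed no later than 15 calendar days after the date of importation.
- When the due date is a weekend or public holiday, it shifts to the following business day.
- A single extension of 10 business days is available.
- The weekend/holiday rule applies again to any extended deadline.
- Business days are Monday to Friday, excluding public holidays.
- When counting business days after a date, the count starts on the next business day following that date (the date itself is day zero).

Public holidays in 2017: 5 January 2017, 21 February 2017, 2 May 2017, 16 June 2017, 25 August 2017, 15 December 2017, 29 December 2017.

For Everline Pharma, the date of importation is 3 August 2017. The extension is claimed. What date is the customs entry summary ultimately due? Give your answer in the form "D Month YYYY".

4 September 2017

Trigger date 3 August 2017 + 15 calendar days = 18 August 2017.
18 August 2017 falls on a Friday, which is a business day, so no adjustment is needed.
Applying the 10-business-day extension: 10 business days after 18 August 2017 is 4 September 2017.
4 September 2017 is a Monday and not a listed holiday, so it stands.
So the filing is due 4 September 2017.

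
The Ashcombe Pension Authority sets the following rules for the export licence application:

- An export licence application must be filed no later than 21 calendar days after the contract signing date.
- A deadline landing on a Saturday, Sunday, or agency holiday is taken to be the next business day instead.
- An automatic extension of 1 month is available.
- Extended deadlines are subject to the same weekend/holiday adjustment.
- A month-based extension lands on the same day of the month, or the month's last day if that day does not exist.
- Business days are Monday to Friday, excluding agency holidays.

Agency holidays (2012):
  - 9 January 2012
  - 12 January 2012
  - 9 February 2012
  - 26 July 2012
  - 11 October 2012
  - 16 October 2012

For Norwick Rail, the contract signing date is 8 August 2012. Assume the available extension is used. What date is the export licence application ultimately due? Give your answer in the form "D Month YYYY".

1 October 2012

From 8 August 2012, 21 calendar days later is 29 August 2012.
29 August 2012 (Wednesday) is already a business day.
Applying the 1 month extension: 1 month after 29 August 2012 is 29 September 2012.
Because 29 September 2012 is a Saturday, the deadline becomes 1 October 2012 (Monday).
So the filing is due 1 October 2012.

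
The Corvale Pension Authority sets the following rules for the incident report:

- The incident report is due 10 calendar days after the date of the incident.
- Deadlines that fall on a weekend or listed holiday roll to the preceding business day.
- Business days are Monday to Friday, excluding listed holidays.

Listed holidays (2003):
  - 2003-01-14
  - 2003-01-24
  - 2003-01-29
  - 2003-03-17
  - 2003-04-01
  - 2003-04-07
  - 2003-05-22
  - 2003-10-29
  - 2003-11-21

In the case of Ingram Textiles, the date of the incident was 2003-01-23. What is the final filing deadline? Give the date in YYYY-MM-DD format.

Trigger date 2003-01-23 + 10 calendar days = 2003-02-02.
Because 2003-02-02 is a Sunday, the deadline becomes 2003-01-31 (Friday).
Deadline: 2003-01-31.

2003-01-31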